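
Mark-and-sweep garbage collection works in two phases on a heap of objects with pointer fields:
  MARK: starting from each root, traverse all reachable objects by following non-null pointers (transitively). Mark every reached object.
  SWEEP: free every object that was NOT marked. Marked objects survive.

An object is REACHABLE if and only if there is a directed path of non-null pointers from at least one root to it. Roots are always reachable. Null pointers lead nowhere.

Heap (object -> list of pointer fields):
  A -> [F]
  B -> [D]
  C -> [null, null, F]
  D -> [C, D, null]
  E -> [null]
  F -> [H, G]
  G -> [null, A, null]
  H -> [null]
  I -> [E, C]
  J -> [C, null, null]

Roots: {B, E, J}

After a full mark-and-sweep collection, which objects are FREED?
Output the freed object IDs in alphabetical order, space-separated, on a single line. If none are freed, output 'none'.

Roots: B E J
Mark B: refs=D, marked=B
Mark E: refs=null, marked=B E
Mark J: refs=C null null, marked=B E J
Mark D: refs=C D null, marked=B D E J
Mark C: refs=null null F, marked=B C D E J
Mark F: refs=H G, marked=B C D E F J
Mark H: refs=null, marked=B C D E F H J
Mark G: refs=null A null, marked=B C D E F G H J
Mark A: refs=F, marked=A B C D E F G H J
Unmarked (collected): I

Answer: I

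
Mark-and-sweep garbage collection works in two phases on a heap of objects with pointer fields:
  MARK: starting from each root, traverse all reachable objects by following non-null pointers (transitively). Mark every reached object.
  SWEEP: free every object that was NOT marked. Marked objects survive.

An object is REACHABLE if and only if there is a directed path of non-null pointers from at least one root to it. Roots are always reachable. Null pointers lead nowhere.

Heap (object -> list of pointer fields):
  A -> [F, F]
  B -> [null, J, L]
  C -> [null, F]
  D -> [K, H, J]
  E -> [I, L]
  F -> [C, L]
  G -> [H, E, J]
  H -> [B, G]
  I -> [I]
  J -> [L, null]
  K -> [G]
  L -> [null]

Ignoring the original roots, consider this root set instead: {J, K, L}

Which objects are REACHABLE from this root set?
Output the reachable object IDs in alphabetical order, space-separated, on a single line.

Roots: J K L
Mark J: refs=L null, marked=J
Mark K: refs=G, marked=J K
Mark L: refs=null, marked=J K L
Mark G: refs=H E J, marked=G J K L
Mark H: refs=B G, marked=G H J K L
Mark E: refs=I L, marked=E G H J K L
Mark B: refs=null J L, marked=B E G H J K L
Mark I: refs=I, marked=B E G H I J K L
Unmarked (collected): A C D F

Answer: B E G H I J K L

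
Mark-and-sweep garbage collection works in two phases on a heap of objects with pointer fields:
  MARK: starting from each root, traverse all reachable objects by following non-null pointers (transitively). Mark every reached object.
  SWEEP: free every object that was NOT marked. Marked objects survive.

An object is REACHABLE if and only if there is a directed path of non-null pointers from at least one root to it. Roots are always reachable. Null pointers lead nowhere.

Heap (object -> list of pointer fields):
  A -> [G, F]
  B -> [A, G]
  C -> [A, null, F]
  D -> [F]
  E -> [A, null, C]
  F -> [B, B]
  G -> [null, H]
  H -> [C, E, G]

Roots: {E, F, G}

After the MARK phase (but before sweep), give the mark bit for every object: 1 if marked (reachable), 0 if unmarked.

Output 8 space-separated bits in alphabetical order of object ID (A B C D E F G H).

Roots: E F G
Mark E: refs=A null C, marked=E
Mark F: refs=B B, marked=E F
Mark G: refs=null H, marked=E F G
Mark A: refs=G F, marked=A E F G
Mark C: refs=A null F, marked=A C E F G
Mark B: refs=A G, marked=A B C E F G
Mark H: refs=C E G, marked=A B C E F G H
Unmarked (collected): D

Answer: 1 1 1 0 1 1 1 1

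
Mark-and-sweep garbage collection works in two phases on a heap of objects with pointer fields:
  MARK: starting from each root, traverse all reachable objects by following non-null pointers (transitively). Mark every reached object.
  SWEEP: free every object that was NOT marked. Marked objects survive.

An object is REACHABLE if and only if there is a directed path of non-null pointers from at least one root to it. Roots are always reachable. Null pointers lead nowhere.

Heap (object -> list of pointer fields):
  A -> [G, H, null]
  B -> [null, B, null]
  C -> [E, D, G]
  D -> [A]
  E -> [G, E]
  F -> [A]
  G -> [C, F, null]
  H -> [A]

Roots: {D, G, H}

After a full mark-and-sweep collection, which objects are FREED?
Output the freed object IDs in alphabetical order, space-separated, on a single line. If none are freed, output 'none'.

Answer: B

Derivation:
Roots: D G H
Mark D: refs=A, marked=D
Mark G: refs=C F null, marked=D G
Mark H: refs=A, marked=D G H
Mark A: refs=G H null, marked=A D G H
Mark C: refs=E D G, marked=A C D G H
Mark F: refs=A, marked=A C D F G H
Mark E: refs=G E, marked=A C D E F G H
Unmarked (collected): B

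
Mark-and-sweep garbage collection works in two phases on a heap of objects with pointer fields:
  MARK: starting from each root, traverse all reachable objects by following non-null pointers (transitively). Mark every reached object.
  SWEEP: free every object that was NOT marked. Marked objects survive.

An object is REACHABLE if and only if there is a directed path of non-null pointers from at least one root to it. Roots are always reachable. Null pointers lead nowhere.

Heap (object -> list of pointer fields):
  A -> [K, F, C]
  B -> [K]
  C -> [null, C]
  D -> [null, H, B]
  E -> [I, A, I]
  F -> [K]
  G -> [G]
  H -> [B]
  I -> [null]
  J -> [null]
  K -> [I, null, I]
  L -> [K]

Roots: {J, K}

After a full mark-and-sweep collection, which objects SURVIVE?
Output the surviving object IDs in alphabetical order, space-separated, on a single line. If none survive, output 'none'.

Answer: I J K

Derivation:
Roots: J K
Mark J: refs=null, marked=J
Mark K: refs=I null I, marked=J K
Mark I: refs=null, marked=I J K
Unmarked (collected): A B C D E F G H L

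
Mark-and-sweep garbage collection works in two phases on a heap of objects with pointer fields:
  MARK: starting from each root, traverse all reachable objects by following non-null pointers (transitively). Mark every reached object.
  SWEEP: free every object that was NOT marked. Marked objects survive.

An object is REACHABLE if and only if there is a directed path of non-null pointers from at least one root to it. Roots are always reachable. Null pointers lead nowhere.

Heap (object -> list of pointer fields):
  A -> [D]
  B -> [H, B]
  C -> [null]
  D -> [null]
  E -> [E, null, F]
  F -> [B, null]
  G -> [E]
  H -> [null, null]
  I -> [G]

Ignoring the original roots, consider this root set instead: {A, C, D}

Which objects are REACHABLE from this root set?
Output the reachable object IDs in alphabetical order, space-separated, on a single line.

Answer: A C D

Derivation:
Roots: A C D
Mark A: refs=D, marked=A
Mark C: refs=null, marked=A C
Mark D: refs=null, marked=A C D
Unmarked (collected): B E F G H I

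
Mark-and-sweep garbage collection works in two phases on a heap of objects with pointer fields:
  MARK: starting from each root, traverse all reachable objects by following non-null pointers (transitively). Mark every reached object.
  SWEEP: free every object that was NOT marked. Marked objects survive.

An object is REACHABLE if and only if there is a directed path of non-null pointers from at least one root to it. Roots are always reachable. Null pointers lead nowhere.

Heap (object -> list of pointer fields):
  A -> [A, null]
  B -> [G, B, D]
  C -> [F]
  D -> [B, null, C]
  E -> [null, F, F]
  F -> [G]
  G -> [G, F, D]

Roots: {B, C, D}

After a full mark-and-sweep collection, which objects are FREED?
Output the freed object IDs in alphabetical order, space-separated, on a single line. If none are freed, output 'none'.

Roots: B C D
Mark B: refs=G B D, marked=B
Mark C: refs=F, marked=B C
Mark D: refs=B null C, marked=B C D
Mark G: refs=G F D, marked=B C D G
Mark F: refs=G, marked=B C D F G
Unmarked (collected): A E

Answer: A E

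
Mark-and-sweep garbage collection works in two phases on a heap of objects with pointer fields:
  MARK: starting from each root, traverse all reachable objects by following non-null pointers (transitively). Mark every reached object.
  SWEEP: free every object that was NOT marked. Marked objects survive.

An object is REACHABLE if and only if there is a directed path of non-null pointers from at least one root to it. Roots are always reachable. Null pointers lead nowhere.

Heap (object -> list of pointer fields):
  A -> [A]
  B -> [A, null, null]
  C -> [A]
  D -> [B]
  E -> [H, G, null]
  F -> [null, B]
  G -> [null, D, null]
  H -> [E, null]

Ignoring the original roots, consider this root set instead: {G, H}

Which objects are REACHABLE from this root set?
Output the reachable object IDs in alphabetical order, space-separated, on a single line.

Answer: A B D E G H

Derivation:
Roots: G H
Mark G: refs=null D null, marked=G
Mark H: refs=E null, marked=G H
Mark D: refs=B, marked=D G H
Mark E: refs=H G null, marked=D E G H
Mark B: refs=A null null, marked=B D E G H
Mark A: refs=A, marked=A B D E G H
Unmarked (collected): C F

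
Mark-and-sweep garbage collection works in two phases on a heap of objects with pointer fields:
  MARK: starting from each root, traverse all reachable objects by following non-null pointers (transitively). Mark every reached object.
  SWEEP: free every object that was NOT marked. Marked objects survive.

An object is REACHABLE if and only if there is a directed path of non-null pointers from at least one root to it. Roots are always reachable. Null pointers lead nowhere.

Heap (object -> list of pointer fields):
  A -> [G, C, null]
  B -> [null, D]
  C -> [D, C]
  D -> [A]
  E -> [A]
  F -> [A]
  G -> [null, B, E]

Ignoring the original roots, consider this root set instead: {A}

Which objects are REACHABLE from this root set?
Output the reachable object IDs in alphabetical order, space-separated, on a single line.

Answer: A B C D E G

Derivation:
Roots: A
Mark A: refs=G C null, marked=A
Mark G: refs=null B E, marked=A G
Mark C: refs=D C, marked=A C G
Mark B: refs=null D, marked=A B C G
Mark E: refs=A, marked=A B C E G
Mark D: refs=A, marked=A B C D E G
Unmarked (collected): F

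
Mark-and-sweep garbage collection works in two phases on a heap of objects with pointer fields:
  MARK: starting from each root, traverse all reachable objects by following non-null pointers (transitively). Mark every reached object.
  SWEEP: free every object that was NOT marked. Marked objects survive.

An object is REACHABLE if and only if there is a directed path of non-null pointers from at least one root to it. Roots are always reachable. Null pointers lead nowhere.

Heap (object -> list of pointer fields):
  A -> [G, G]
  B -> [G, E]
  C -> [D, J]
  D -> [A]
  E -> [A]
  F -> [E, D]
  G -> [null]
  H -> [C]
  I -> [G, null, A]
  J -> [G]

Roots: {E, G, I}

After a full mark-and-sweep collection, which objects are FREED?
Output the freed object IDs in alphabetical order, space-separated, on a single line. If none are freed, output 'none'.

Roots: E G I
Mark E: refs=A, marked=E
Mark G: refs=null, marked=E G
Mark I: refs=G null A, marked=E G I
Mark A: refs=G G, marked=A E G I
Unmarked (collected): B C D F H J

Answer: B C D F H J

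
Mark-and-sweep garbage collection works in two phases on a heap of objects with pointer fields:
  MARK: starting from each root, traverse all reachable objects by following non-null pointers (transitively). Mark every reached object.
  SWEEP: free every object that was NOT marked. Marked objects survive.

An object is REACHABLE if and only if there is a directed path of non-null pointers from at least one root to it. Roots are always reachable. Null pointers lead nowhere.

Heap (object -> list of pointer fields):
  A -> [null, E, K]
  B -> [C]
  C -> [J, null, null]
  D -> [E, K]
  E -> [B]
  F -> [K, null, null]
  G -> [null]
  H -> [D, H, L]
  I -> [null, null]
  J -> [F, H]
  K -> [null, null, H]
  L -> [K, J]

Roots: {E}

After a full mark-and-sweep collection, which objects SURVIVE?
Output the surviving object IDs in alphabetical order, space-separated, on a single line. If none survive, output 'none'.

Roots: E
Mark E: refs=B, marked=E
Mark B: refs=C, marked=B E
Mark C: refs=J null null, marked=B C E
Mark J: refs=F H, marked=B C E J
Mark F: refs=K null null, marked=B C E F J
Mark H: refs=D H L, marked=B C E F H J
Mark K: refs=null null H, marked=B C E F H J K
Mark D: refs=E K, marked=B C D E F H J K
Mark L: refs=K J, marked=B C D E F H J K L
Unmarked (collected): A G I

Answer: B C D E F H J K L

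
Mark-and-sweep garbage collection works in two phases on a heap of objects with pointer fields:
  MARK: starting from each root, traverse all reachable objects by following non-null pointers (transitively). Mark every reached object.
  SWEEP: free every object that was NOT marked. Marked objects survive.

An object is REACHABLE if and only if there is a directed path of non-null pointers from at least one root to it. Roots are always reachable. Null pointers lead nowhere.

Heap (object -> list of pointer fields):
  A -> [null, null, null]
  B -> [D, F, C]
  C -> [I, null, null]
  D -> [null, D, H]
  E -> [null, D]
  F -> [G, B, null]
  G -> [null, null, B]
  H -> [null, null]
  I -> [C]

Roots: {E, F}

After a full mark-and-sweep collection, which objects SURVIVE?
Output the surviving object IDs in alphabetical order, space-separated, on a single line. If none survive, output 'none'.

Roots: E F
Mark E: refs=null D, marked=E
Mark F: refs=G B null, marked=E F
Mark D: refs=null D H, marked=D E F
Mark G: refs=null null B, marked=D E F G
Mark B: refs=D F C, marked=B D E F G
Mark H: refs=null null, marked=B D E F G H
Mark C: refs=I null null, marked=B C D E F G H
Mark I: refs=C, marked=B C D E F G H I
Unmarked (collected): A

Answer: B C D E F G H I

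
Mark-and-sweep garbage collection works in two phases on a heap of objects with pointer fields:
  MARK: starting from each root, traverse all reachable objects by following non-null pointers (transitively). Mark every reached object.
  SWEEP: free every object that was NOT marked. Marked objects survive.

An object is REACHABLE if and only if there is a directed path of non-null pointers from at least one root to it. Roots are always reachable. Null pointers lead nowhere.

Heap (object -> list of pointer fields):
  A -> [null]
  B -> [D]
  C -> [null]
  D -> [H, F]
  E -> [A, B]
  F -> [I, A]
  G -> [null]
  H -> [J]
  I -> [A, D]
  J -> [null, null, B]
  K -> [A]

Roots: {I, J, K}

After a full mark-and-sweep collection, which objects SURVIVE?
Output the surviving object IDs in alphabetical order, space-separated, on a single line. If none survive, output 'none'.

Answer: A B D F H I J K

Derivation:
Roots: I J K
Mark I: refs=A D, marked=I
Mark J: refs=null null B, marked=I J
Mark K: refs=A, marked=I J K
Mark A: refs=null, marked=A I J K
Mark D: refs=H F, marked=A D I J K
Mark B: refs=D, marked=A B D I J K
Mark H: refs=J, marked=A B D H I J K
Mark F: refs=I A, marked=A B D F H I J K
Unmarked (collected): C E G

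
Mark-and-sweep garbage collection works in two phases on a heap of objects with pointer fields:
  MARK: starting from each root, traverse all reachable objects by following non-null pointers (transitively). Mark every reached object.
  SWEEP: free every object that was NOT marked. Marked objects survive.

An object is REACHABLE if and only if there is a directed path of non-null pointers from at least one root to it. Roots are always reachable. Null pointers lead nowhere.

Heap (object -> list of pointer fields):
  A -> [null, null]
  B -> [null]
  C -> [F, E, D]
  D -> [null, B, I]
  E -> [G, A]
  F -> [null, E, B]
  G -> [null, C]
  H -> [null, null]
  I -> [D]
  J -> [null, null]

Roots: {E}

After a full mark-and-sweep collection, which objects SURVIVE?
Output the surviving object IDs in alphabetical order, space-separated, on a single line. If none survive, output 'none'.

Roots: E
Mark E: refs=G A, marked=E
Mark G: refs=null C, marked=E G
Mark A: refs=null null, marked=A E G
Mark C: refs=F E D, marked=A C E G
Mark F: refs=null E B, marked=A C E F G
Mark D: refs=null B I, marked=A C D E F G
Mark B: refs=null, marked=A B C D E F G
Mark I: refs=D, marked=A B C D E F G I
Unmarked (collected): H J

Answer: A B C D E F G I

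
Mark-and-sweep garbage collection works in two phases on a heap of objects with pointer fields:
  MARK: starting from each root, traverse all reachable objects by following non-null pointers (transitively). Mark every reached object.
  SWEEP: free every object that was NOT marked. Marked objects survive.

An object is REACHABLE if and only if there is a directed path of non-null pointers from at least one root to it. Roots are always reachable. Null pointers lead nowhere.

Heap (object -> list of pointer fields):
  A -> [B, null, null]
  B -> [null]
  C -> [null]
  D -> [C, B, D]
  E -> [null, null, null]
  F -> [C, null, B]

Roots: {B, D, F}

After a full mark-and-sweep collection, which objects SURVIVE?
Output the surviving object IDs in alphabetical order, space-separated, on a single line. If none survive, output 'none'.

Roots: B D F
Mark B: refs=null, marked=B
Mark D: refs=C B D, marked=B D
Mark F: refs=C null B, marked=B D F
Mark C: refs=null, marked=B C D F
Unmarked (collected): A E

Answer: B C D F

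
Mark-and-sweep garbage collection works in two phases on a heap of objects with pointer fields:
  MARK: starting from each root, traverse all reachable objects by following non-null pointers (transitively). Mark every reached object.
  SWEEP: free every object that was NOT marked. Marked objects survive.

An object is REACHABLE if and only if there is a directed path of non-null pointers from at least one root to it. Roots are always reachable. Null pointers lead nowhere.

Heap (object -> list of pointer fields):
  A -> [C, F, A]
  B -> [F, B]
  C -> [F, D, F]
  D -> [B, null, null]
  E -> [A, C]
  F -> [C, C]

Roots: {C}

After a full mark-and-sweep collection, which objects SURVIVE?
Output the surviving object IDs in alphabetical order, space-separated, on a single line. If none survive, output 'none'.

Answer: B C D F

Derivation:
Roots: C
Mark C: refs=F D F, marked=C
Mark F: refs=C C, marked=C F
Mark D: refs=B null null, marked=C D F
Mark B: refs=F B, marked=B C D F
Unmarked (collected): A E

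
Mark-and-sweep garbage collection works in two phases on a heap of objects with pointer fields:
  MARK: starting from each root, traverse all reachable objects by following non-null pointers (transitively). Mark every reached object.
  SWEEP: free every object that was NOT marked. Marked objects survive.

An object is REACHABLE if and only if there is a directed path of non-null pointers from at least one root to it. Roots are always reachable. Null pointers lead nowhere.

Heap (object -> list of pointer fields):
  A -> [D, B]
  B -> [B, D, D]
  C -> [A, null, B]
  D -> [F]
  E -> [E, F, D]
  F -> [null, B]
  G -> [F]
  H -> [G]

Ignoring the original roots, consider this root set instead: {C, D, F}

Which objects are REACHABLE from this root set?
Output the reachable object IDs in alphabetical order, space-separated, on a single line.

Answer: A B C D F

Derivation:
Roots: C D F
Mark C: refs=A null B, marked=C
Mark D: refs=F, marked=C D
Mark F: refs=null B, marked=C D F
Mark A: refs=D B, marked=A C D F
Mark B: refs=B D D, marked=A B C D F
Unmarked (collected): E G H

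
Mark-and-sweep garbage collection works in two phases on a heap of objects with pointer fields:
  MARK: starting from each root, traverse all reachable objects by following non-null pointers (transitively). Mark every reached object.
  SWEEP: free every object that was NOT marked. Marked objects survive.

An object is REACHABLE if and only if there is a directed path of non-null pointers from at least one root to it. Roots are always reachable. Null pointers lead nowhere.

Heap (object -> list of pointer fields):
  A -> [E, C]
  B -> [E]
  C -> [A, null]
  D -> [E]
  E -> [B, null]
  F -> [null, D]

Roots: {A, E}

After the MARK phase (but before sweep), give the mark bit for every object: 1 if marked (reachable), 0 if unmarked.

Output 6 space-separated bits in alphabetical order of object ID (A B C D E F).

Answer: 1 1 1 0 1 0

Derivation:
Roots: A E
Mark A: refs=E C, marked=A
Mark E: refs=B null, marked=A E
Mark C: refs=A null, marked=A C E
Mark B: refs=E, marked=A B C E
Unmarked (collected): D F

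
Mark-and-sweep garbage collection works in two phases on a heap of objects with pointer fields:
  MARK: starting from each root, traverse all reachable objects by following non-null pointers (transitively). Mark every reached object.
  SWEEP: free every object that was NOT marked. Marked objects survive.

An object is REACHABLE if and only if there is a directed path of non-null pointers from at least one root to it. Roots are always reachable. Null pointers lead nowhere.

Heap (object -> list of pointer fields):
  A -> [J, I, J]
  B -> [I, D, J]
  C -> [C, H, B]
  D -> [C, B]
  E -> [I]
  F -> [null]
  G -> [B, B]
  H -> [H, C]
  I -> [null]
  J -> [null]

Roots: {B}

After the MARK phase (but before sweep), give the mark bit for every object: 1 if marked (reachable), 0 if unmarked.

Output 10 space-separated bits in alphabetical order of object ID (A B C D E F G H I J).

Answer: 0 1 1 1 0 0 0 1 1 1

Derivation:
Roots: B
Mark B: refs=I D J, marked=B
Mark I: refs=null, marked=B I
Mark D: refs=C B, marked=B D I
Mark J: refs=null, marked=B D I J
Mark C: refs=C H B, marked=B C D I J
Mark H: refs=H C, marked=B C D H I J
Unmarked (collected): A E F G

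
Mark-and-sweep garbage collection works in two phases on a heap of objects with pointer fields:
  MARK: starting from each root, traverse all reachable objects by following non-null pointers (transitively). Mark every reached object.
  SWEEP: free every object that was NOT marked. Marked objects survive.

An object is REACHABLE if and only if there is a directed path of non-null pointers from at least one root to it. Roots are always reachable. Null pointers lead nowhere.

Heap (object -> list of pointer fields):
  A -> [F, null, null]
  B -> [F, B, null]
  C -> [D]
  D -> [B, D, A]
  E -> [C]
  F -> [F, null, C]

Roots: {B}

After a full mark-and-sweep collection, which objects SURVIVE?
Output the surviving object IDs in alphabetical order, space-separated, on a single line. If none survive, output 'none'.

Roots: B
Mark B: refs=F B null, marked=B
Mark F: refs=F null C, marked=B F
Mark C: refs=D, marked=B C F
Mark D: refs=B D A, marked=B C D F
Mark A: refs=F null null, marked=A B C D F
Unmarked (collected): E

Answer: A B C D F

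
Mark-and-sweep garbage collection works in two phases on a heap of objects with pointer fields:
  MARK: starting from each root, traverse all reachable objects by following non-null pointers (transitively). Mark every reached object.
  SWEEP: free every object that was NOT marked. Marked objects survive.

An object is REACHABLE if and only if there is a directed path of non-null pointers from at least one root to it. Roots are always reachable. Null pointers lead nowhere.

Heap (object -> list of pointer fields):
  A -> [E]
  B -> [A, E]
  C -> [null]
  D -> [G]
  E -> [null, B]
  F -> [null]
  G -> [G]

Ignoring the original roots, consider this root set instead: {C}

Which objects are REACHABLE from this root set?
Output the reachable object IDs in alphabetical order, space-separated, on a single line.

Answer: C

Derivation:
Roots: C
Mark C: refs=null, marked=C
Unmarked (collected): A B D E F G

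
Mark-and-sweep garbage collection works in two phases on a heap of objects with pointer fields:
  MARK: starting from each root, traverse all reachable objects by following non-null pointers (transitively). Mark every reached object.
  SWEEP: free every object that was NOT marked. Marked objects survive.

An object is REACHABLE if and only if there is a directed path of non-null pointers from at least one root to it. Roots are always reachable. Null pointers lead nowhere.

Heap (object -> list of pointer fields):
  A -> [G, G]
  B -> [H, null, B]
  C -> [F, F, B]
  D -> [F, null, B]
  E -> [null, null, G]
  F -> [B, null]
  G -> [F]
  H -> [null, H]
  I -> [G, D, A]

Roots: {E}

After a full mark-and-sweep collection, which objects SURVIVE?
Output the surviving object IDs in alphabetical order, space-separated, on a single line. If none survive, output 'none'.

Roots: E
Mark E: refs=null null G, marked=E
Mark G: refs=F, marked=E G
Mark F: refs=B null, marked=E F G
Mark B: refs=H null B, marked=B E F G
Mark H: refs=null H, marked=B E F G H
Unmarked (collected): A C D I

Answer: B E F G H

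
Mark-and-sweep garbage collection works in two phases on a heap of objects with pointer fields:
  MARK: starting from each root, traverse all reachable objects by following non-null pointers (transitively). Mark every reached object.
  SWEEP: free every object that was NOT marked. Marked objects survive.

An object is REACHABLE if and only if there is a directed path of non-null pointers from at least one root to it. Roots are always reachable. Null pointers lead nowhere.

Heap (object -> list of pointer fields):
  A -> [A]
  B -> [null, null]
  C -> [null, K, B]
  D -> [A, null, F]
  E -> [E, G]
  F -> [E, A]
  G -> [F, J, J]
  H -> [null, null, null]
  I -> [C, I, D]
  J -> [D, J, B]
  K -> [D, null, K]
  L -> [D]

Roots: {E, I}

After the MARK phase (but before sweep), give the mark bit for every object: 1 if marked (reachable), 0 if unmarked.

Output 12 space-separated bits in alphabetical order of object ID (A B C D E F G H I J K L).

Answer: 1 1 1 1 1 1 1 0 1 1 1 0

Derivation:
Roots: E I
Mark E: refs=E G, marked=E
Mark I: refs=C I D, marked=E I
Mark G: refs=F J J, marked=E G I
Mark C: refs=null K B, marked=C E G I
Mark D: refs=A null F, marked=C D E G I
Mark F: refs=E A, marked=C D E F G I
Mark J: refs=D J B, marked=C D E F G I J
Mark K: refs=D null K, marked=C D E F G I J K
Mark B: refs=null null, marked=B C D E F G I J K
Mark A: refs=A, marked=A B C D E F G I J K
Unmarked (collected): H L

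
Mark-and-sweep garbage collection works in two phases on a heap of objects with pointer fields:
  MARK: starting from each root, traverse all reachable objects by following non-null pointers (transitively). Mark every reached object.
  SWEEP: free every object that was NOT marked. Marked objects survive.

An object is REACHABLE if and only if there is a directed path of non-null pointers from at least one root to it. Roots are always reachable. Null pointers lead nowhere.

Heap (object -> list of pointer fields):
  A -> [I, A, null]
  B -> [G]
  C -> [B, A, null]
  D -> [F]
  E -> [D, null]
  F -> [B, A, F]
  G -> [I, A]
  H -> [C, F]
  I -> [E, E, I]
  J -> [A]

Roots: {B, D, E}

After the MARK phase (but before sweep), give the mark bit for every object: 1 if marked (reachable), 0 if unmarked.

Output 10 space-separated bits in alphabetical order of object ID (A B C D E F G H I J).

Answer: 1 1 0 1 1 1 1 0 1 0

Derivation:
Roots: B D E
Mark B: refs=G, marked=B
Mark D: refs=F, marked=B D
Mark E: refs=D null, marked=B D E
Mark G: refs=I A, marked=B D E G
Mark F: refs=B A F, marked=B D E F G
Mark I: refs=E E I, marked=B D E F G I
Mark A: refs=I A null, marked=A B D E F G I
Unmarked (collected): C H J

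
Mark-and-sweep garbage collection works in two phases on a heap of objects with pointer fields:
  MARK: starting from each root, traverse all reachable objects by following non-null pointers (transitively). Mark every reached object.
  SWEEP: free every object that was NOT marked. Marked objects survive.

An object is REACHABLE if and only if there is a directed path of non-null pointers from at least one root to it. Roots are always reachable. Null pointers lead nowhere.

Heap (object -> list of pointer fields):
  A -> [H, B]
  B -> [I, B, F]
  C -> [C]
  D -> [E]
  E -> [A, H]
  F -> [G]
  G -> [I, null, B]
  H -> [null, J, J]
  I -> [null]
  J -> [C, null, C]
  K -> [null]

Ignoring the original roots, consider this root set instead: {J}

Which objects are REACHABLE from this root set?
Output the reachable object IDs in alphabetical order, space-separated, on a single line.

Answer: C J

Derivation:
Roots: J
Mark J: refs=C null C, marked=J
Mark C: refs=C, marked=C J
Unmarked (collected): A B D E F G H I K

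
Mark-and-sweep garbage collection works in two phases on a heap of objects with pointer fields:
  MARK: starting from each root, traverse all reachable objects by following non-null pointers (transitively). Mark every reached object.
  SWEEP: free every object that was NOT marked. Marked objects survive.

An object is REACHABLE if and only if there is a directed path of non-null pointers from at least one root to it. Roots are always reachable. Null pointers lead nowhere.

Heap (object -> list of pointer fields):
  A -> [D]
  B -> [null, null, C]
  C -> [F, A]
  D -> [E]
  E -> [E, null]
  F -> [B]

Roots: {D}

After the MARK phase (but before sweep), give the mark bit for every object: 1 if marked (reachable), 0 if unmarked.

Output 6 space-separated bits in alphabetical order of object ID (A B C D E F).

Roots: D
Mark D: refs=E, marked=D
Mark E: refs=E null, marked=D E
Unmarked (collected): A B C F

Answer: 0 0 0 1 1 0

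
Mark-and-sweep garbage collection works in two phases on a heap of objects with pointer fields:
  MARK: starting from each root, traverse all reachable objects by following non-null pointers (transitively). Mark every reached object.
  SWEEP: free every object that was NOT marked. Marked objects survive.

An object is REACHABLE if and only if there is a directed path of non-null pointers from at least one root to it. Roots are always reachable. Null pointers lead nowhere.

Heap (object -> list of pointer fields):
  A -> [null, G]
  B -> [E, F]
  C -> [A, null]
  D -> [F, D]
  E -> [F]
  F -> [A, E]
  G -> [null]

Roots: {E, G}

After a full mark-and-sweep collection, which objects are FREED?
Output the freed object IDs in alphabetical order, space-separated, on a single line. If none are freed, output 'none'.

Roots: E G
Mark E: refs=F, marked=E
Mark G: refs=null, marked=E G
Mark F: refs=A E, marked=E F G
Mark A: refs=null G, marked=A E F G
Unmarked (collected): B C D

Answer: B C D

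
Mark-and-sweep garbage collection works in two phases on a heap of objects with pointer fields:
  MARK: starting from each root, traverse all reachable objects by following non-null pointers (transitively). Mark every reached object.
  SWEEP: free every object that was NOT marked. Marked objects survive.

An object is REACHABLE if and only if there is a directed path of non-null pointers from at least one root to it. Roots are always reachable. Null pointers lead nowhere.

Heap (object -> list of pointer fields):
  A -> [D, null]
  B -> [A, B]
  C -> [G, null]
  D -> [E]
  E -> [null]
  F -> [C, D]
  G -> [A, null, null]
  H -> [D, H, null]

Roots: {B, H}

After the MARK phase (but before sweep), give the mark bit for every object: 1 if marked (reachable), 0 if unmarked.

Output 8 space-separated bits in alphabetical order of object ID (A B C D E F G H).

Answer: 1 1 0 1 1 0 0 1

Derivation:
Roots: B H
Mark B: refs=A B, marked=B
Mark H: refs=D H null, marked=B H
Mark A: refs=D null, marked=A B H
Mark D: refs=E, marked=A B D H
Mark E: refs=null, marked=A B D E H
Unmarked (collected): C F G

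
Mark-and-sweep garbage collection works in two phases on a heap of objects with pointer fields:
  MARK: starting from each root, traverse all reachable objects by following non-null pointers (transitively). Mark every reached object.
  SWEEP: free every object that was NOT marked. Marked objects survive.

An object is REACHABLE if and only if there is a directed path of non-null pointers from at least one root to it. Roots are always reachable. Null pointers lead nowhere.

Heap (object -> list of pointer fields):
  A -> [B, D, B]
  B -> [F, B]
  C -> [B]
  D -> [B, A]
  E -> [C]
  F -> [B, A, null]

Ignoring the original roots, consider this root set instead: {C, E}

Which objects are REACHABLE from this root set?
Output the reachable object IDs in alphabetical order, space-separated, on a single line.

Answer: A B C D E F

Derivation:
Roots: C E
Mark C: refs=B, marked=C
Mark E: refs=C, marked=C E
Mark B: refs=F B, marked=B C E
Mark F: refs=B A null, marked=B C E F
Mark A: refs=B D B, marked=A B C E F
Mark D: refs=B A, marked=A B C D E F
Unmarked (collected): (none)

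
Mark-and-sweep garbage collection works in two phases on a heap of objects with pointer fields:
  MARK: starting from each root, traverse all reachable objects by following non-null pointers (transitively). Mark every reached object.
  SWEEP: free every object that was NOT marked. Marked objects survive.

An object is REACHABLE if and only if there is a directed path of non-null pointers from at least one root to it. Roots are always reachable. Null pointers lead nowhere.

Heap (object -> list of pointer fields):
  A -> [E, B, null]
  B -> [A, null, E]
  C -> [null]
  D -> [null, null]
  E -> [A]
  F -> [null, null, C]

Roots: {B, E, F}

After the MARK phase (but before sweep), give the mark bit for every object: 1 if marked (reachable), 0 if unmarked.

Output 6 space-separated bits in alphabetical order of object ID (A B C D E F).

Answer: 1 1 1 0 1 1

Derivation:
Roots: B E F
Mark B: refs=A null E, marked=B
Mark E: refs=A, marked=B E
Mark F: refs=null null C, marked=B E F
Mark A: refs=E B null, marked=A B E F
Mark C: refs=null, marked=A B C E F
Unmarked (collected): D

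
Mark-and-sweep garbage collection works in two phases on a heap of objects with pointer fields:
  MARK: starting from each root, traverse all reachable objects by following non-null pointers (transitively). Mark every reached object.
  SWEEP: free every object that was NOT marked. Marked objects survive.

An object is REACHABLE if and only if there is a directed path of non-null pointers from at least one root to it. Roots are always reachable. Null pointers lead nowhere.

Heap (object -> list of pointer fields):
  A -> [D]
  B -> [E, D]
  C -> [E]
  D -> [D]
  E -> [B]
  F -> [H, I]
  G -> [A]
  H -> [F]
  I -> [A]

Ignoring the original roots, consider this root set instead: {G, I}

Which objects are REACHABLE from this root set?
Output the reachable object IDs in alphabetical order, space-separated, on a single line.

Answer: A D G I

Derivation:
Roots: G I
Mark G: refs=A, marked=G
Mark I: refs=A, marked=G I
Mark A: refs=D, marked=A G I
Mark D: refs=D, marked=A D G I
Unmarked (collected): B C E F H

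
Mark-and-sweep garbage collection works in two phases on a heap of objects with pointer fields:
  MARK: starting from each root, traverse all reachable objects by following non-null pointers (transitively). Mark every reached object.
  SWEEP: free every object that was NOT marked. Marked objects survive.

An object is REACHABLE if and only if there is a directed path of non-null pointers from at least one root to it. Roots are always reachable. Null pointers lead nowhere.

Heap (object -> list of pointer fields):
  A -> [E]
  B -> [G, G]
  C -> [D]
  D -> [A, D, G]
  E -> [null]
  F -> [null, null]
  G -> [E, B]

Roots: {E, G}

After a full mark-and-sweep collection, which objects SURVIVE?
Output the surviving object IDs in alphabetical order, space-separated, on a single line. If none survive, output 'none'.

Answer: B E G

Derivation:
Roots: E G
Mark E: refs=null, marked=E
Mark G: refs=E B, marked=E G
Mark B: refs=G G, marked=B E G
Unmarked (collected): A C D F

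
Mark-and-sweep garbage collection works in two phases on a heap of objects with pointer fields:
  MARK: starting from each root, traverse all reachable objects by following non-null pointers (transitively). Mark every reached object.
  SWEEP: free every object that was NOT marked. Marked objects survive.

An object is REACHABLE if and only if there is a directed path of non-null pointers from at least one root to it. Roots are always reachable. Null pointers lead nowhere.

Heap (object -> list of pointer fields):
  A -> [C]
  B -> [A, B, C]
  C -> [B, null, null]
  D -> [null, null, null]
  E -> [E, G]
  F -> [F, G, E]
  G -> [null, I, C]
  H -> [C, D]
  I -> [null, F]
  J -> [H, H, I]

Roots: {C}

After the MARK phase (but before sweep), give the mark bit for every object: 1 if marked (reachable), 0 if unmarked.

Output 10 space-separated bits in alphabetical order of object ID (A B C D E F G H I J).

Answer: 1 1 1 0 0 0 0 0 0 0

Derivation:
Roots: C
Mark C: refs=B null null, marked=C
Mark B: refs=A B C, marked=B C
Mark A: refs=C, marked=A B C
Unmarked (collected): D E F G H I J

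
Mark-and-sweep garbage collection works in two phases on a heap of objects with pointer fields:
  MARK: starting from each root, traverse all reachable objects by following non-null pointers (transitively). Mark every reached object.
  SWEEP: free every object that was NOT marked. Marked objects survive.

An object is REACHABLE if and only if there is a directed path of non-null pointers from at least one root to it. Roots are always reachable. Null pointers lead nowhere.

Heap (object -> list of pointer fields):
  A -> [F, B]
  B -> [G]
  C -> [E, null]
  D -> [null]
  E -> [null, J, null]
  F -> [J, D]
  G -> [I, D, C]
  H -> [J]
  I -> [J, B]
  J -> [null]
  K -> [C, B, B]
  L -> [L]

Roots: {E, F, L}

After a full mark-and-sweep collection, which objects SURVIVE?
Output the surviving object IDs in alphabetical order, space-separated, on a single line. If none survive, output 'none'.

Roots: E F L
Mark E: refs=null J null, marked=E
Mark F: refs=J D, marked=E F
Mark L: refs=L, marked=E F L
Mark J: refs=null, marked=E F J L
Mark D: refs=null, marked=D E F J L
Unmarked (collected): A B C G H I K

Answer: D E F J L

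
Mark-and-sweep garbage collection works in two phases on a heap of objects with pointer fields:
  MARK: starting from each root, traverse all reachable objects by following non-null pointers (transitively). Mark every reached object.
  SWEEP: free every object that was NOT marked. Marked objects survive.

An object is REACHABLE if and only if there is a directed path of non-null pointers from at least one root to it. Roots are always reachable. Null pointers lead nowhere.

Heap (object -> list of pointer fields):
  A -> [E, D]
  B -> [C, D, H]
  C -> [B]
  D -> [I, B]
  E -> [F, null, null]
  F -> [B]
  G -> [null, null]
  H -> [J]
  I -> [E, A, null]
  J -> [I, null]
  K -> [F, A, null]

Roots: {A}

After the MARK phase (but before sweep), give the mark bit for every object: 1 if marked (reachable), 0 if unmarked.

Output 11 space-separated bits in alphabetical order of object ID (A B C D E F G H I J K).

Roots: A
Mark A: refs=E D, marked=A
Mark E: refs=F null null, marked=A E
Mark D: refs=I B, marked=A D E
Mark F: refs=B, marked=A D E F
Mark I: refs=E A null, marked=A D E F I
Mark B: refs=C D H, marked=A B D E F I
Mark C: refs=B, marked=A B C D E F I
Mark H: refs=J, marked=A B C D E F H I
Mark J: refs=I null, marked=A B C D E F H I J
Unmarked (collected): G K

Answer: 1 1 1 1 1 1 0 1 1 1 0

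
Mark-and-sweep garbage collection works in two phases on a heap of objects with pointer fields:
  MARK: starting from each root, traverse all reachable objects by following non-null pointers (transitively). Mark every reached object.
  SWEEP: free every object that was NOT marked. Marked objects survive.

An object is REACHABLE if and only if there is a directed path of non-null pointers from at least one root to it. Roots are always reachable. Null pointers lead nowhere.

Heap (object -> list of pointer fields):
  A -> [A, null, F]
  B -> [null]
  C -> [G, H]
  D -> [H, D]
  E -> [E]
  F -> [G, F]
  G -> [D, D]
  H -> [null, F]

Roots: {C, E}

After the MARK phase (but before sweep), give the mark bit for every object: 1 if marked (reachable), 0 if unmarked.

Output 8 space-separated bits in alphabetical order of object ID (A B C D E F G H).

Roots: C E
Mark C: refs=G H, marked=C
Mark E: refs=E, marked=C E
Mark G: refs=D D, marked=C E G
Mark H: refs=null F, marked=C E G H
Mark D: refs=H D, marked=C D E G H
Mark F: refs=G F, marked=C D E F G H
Unmarked (collected): A B

Answer: 0 0 1 1 1 1 1 1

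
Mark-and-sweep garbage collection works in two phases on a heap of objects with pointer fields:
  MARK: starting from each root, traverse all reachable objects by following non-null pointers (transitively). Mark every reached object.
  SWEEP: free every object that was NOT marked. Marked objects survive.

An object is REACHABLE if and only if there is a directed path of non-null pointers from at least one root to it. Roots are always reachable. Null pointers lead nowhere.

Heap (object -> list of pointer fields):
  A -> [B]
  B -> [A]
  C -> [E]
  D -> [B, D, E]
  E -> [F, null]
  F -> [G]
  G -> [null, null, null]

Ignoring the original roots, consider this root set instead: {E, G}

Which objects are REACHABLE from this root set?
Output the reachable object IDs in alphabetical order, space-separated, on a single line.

Roots: E G
Mark E: refs=F null, marked=E
Mark G: refs=null null null, marked=E G
Mark F: refs=G, marked=E F G
Unmarked (collected): A B C D

Answer: E F G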